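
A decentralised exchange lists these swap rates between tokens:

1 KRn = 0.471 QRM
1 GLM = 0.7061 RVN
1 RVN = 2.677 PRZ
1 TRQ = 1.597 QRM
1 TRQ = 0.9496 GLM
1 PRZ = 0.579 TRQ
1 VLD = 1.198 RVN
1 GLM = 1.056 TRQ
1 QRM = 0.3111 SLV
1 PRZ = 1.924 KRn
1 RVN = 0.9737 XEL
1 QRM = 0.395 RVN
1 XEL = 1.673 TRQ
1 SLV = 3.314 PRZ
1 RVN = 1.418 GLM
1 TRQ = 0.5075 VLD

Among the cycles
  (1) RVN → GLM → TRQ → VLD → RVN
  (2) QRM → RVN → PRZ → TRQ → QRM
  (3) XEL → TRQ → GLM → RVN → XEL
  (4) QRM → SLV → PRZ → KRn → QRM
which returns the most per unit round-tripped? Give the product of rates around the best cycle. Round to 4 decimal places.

1.0923

(1) 1.418 × 1.056 × 0.5075 × 1.198 = 0.91040
(2) 0.395 × 2.677 × 0.579 × 1.597 = 0.97775
(3) 1.673 × 0.9496 × 0.7061 × 0.9737 = 1.09227
(4) 0.3111 × 3.314 × 1.924 × 0.471 = 0.93428
Highest is cycle (3) at 1.0923 (>1, arbitrage).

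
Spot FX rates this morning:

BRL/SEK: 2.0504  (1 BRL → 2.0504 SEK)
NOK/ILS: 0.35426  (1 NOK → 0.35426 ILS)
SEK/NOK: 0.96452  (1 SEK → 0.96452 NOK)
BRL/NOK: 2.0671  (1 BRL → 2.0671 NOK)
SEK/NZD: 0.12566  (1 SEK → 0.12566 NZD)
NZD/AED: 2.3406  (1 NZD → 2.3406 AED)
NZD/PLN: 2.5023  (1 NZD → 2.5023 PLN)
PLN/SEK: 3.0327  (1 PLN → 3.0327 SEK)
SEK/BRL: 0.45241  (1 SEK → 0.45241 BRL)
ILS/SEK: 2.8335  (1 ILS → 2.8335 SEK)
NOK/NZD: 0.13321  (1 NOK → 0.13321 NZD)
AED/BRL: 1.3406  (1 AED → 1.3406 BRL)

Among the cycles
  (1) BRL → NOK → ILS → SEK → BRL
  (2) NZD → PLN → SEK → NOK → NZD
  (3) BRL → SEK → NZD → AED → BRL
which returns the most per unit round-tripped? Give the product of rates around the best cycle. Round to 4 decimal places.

0.9750

(1) 2.0671 × 0.35426 × 2.8335 × 0.45241 = 0.93873
(2) 2.5023 × 3.0327 × 0.96452 × 0.13321 = 0.97503
(3) 2.0504 × 0.12566 × 2.3406 × 1.3406 = 0.80847
Highest is cycle (2) at 0.9750 (≤1, no arbitrage).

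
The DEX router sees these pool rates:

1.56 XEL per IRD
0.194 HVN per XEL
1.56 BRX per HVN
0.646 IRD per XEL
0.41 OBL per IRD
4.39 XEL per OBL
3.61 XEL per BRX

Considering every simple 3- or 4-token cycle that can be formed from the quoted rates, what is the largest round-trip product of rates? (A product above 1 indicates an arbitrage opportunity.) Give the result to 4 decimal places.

OBL→XEL→IRD→OBL: 4.39 × 0.646 × 0.41 = 1.16274
HVN→BRX→XEL→HVN: 1.56 × 3.61 × 0.194 = 1.09253
Maximum is OBL→XEL→IRD→OBL at 1.1627; arbitrage exists.

1.1627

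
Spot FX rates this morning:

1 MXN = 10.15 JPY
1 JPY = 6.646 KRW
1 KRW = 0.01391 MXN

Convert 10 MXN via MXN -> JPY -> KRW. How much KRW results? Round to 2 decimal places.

674.57

10 MXN × 10.15 = 101.5 JPY
101.5 JPY × 6.646 = 674.569 KRW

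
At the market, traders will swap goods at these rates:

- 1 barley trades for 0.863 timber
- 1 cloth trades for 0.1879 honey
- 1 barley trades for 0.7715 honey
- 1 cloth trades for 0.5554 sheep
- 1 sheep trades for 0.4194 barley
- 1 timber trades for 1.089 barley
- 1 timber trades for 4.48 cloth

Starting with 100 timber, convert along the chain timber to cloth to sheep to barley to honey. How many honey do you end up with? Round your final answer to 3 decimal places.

80.510

100 timber × 4.48 = 448 cloth
448 cloth × 0.5554 = 248.8192 sheep
248.8192 sheep × 0.4194 = 104.35477248 barley
104.35477248 barley × 0.7715 = 80.50970696832 honey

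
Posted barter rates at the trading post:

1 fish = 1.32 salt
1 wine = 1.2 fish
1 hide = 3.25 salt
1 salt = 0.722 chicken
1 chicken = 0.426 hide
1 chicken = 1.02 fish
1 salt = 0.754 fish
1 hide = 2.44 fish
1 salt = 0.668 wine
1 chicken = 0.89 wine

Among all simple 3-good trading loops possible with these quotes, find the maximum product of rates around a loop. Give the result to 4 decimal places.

salt→wine→fish→salt: 0.668 × 1.2 × 1.32 = 1.05811
salt→chicken→hide→salt: 0.722 × 0.426 × 3.25 = 0.99961
salt→chicken→fish→salt: 0.722 × 1.02 × 1.32 = 0.97210
Maximum is salt→wine→fish→salt at 1.0581; arbitrage exists.

1.0581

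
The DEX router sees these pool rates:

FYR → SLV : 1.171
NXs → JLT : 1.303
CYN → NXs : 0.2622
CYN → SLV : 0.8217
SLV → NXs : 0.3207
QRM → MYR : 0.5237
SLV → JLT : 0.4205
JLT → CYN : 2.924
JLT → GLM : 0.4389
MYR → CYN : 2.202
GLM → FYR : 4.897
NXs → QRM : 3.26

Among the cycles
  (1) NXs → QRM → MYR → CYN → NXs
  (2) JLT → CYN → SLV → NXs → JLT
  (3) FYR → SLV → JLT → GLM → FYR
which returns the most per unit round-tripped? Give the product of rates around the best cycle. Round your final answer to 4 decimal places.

1.0583

(1) 3.26 × 0.5237 × 2.202 × 0.2622 = 0.98571
(2) 2.924 × 0.8217 × 0.3207 × 1.303 = 1.00400
(3) 1.171 × 0.4205 × 0.4389 × 4.897 = 1.05832
Highest is cycle (3) at 1.0583 (>1, arbitrage).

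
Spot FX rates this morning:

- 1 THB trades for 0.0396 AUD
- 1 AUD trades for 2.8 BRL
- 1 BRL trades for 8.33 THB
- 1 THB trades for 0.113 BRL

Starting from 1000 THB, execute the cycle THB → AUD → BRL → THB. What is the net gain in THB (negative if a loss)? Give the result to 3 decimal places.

1000 THB × 0.0396 = 39.6 AUD
39.6 AUD × 2.8 = 110.88 BRL
110.88 BRL × 8.33 = 923.6304 THB
Net change: 923.6304 − 1000 = -76.3696 THB

-76.370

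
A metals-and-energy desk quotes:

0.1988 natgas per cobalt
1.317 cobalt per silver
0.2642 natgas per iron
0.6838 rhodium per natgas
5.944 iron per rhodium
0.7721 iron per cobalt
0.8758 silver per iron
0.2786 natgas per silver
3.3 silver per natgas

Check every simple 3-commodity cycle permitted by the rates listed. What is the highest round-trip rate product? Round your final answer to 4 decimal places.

1.0738

iron→natgas→rhodium→iron: 0.2642 × 0.6838 × 5.944 = 1.07384
silver→cobalt→iron→silver: 1.317 × 0.7721 × 0.8758 = 0.89056
silver→cobalt→natgas→silver: 1.317 × 0.1988 × 3.3 = 0.86400
Maximum is iron→natgas→rhodium→iron at 1.0738; arbitrage exists.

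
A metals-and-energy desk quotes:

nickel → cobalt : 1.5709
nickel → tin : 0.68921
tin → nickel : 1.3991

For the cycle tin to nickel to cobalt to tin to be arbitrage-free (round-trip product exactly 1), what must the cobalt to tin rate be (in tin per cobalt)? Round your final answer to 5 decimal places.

0.45499

Known legs of the cycle: 1.3991 × 1.5709 = 2.19784619
For no arbitrage the full-cycle product must be 1, so the missing rate is 1 / 2.19784619 ≈ 0.4549909.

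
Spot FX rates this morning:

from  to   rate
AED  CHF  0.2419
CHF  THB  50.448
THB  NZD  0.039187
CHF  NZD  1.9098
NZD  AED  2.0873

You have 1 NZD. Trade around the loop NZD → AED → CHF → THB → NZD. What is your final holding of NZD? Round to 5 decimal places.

0.99818

1 NZD × 2.0873 = 2.0873 AED
2.0873 AED × 0.2419 = 0.50491787 CHF
0.50491787 CHF × 50.448 = 25.47209670576 THB
25.47209670576 THB × 0.039187 = 0.99817505360861712 NZD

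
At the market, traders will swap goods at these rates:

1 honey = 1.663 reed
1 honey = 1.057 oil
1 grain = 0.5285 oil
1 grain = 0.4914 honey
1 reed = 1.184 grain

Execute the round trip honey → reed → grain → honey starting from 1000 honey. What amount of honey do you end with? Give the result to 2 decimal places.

1000 honey × 1.663 = 1663 reed
1663 reed × 1.184 = 1968.992 grain
1968.992 grain × 0.4914 = 967.5626688 honey

967.56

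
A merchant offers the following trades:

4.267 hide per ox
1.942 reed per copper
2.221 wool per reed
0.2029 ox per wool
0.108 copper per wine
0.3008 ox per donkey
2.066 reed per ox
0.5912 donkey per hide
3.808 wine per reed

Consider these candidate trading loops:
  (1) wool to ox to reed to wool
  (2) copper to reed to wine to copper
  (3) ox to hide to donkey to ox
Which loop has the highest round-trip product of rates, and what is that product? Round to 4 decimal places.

0.9310

(1) 0.2029 × 2.066 × 2.221 = 0.93102
(2) 1.942 × 3.808 × 0.108 = 0.79867
(3) 4.267 × 0.5912 × 0.3008 = 0.75881
Highest is cycle (1) at 0.9310 (≤1, no arbitrage).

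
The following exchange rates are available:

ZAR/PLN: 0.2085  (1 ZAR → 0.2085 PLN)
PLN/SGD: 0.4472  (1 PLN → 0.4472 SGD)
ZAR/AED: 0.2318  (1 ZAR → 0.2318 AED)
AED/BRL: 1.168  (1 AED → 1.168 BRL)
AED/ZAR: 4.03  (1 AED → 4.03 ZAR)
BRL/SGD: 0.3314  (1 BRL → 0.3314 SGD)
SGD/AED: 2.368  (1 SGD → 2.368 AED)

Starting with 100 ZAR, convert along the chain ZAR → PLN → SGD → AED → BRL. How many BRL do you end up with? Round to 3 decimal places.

100 ZAR × 0.2085 = 20.85 PLN
20.85 PLN × 0.4472 = 9.32412 SGD
9.32412 SGD × 2.368 = 22.07951616 AED
22.07951616 AED × 1.168 = 25.78887487488 BRL

25.789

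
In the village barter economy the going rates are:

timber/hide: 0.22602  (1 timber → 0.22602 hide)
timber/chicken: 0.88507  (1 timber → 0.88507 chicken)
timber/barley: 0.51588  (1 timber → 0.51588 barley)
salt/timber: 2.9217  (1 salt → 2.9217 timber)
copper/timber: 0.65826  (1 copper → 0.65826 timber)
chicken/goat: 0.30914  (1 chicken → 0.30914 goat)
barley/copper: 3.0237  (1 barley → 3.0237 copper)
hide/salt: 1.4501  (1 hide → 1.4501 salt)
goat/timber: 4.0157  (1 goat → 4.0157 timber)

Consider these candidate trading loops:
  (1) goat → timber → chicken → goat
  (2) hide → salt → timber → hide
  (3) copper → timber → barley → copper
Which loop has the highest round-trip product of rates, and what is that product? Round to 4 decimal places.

(1) 4.0157 × 0.88507 × 0.30914 = 1.09874
(2) 1.4501 × 2.9217 × 0.22602 = 0.95759
(3) 0.65826 × 0.51588 × 3.0237 = 1.02680
Highest is cycle (1) at 1.0987 (>1, arbitrage).

1.0987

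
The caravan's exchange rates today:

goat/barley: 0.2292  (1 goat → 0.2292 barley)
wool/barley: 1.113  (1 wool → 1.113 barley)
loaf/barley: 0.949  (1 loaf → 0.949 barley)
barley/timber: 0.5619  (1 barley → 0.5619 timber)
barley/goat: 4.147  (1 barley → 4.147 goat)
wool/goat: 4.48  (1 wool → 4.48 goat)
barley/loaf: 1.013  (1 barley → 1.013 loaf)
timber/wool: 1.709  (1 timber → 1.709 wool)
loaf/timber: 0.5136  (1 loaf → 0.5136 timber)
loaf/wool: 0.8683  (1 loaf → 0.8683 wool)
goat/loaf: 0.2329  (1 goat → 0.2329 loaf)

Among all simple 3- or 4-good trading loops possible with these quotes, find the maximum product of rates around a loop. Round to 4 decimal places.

1.0688

timber→wool→barley→timber: 1.709 × 1.113 × 0.5619 = 1.06880
timber→wool→barley→loaf→timber: 1.709 × 1.113 × 1.013 × 0.5136 = 0.98963
timber→wool→goat→barley→timber: 1.709 × 4.48 × 0.2292 × 0.5619 = 0.98604
loaf→wool→barley→loaf: 0.8683 × 1.113 × 1.013 = 0.97898
goat→loaf→wool→barley→goat: 0.2329 × 0.8683 × 1.113 × 4.147 = 0.93340
goat→loaf→barley→goat: 0.2329 × 0.949 × 4.147 = 0.91658
timber→wool→goat→loaf→timber: 1.709 × 4.48 × 0.2329 × 0.5136 = 0.91583
goat→loaf→wool→goat: 0.2329 × 0.8683 × 4.48 = 0.90598
goat→barley→loaf→wool→goat: 0.2292 × 1.013 × 0.8683 × 4.48 = 0.90317
Maximum is timber→wool→barley→timber at 1.0688; arbitrage exists.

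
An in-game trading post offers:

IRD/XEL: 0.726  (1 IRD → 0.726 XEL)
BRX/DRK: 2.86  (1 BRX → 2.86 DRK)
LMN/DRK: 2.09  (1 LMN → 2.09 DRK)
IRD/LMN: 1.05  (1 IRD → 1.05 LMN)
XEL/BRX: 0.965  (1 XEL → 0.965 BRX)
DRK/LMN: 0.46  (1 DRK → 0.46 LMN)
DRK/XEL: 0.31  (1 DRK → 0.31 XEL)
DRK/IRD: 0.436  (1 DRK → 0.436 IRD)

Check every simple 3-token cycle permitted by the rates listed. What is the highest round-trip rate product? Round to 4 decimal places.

LMN→DRK→IRD→LMN: 2.09 × 0.436 × 1.05 = 0.95680
XEL→BRX→DRK→XEL: 0.965 × 2.86 × 0.31 = 0.85557
Maximum is LMN→DRK→IRD→LMN at 0.9568; no arbitrage — every cycle loses value.

0.9568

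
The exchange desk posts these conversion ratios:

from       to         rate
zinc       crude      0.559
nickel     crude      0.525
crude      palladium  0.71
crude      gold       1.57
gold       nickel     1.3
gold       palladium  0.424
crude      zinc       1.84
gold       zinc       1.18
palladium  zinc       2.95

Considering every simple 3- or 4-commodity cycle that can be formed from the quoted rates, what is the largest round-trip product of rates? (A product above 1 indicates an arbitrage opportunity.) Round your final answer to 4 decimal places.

1.1708

zinc→crude→palladium→zinc: 0.559 × 0.71 × 2.95 = 1.17083
zinc→crude→gold→palladium→zinc: 0.559 × 1.57 × 0.424 × 2.95 = 1.09774
nickel→crude→gold→nickel: 0.525 × 1.57 × 1.3 = 1.07153
zinc→crude→gold→zinc: 0.559 × 1.57 × 1.18 = 1.03560
Maximum is zinc→crude→palladium→zinc at 1.1708; arbitrage exists.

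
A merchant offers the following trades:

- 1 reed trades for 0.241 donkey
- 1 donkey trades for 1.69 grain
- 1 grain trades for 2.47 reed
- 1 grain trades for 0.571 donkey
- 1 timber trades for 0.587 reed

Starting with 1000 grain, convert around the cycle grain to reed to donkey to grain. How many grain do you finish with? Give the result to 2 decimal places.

1006.01

1000 grain × 2.47 = 2470 reed
2470 reed × 0.241 = 595.27 donkey
595.27 donkey × 1.69 = 1006.0063 grain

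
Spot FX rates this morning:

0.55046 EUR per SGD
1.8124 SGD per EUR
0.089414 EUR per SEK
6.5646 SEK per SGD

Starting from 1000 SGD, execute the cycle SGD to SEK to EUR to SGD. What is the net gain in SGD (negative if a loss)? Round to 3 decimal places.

1000 SGD × 6.5646 = 6564.6 SEK
6564.6 SEK × 0.089414 = 586.9671444 EUR
586.9671444 EUR × 1.8124 = 1063.81925251056 SGD
Net change: 1063.81925251056 − 1000 = 63.81925251056 SGD

63.819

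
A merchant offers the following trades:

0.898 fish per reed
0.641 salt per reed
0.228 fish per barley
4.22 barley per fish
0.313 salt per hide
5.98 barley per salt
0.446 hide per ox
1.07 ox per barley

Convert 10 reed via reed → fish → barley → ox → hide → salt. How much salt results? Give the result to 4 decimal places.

10 reed × 0.898 = 8.98 fish
8.98 fish × 4.22 = 37.8956 barley
37.8956 barley × 1.07 = 40.548292 ox
40.548292 ox × 0.446 = 18.084538232 hide
18.084538232 hide × 0.313 = 5.660460466616 salt

5.6605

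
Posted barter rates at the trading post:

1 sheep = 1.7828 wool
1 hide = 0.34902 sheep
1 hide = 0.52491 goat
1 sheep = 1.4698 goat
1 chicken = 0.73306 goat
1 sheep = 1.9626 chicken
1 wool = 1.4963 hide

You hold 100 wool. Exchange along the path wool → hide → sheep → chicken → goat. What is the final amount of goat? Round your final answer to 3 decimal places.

75.135

100 wool × 1.4963 = 149.63 hide
149.63 hide × 0.34902 = 52.2238626 sheep
52.2238626 sheep × 1.9626 = 102.49455273876 chicken
102.49455273876 chicken × 0.73306 = 75.1346568306754056 goat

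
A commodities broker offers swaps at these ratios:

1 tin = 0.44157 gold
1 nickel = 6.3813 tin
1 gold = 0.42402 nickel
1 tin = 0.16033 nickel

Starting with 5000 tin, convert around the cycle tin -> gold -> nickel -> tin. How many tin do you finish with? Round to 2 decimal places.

5974.00

5000 tin × 0.44157 = 2207.85 gold
2207.85 gold × 0.42402 = 936.172557 nickel
936.172557 nickel × 6.3813 = 5973.9979379841 tin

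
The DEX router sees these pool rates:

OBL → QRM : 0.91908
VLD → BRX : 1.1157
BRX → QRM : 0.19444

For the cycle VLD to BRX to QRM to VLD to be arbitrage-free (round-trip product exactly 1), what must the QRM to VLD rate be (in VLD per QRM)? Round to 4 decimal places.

Known legs of the cycle: 1.1157 × 0.19444 = 0.216936708
For no arbitrage the full-cycle product must be 1, so the missing rate is 1 / 0.216936708 ≈ 4.609639.

4.6096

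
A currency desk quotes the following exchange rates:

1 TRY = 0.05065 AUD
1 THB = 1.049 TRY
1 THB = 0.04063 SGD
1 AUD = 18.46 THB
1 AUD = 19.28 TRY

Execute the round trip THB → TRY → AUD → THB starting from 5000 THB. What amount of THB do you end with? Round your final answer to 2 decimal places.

5000 THB × 1.049 = 5245 TRY
5245 TRY × 0.05065 = 265.65925 AUD
265.65925 AUD × 18.46 = 4904.069755 THB

4904.07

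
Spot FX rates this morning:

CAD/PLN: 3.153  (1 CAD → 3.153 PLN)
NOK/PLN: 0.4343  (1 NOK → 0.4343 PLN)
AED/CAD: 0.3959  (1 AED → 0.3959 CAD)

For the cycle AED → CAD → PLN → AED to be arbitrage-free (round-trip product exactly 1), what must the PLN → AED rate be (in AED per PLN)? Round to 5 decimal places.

Known legs of the cycle: 0.3959 × 3.153 = 1.2482727
For no arbitrage the full-cycle product must be 1, so the missing rate is 1 / 1.2482727 ≈ 0.8011070.

0.80111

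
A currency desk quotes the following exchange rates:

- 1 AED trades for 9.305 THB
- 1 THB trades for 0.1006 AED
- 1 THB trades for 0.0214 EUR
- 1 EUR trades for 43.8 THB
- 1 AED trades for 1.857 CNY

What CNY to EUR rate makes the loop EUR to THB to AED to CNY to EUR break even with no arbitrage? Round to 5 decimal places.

Known legs of the cycle: 43.8 × 0.1006 × 1.857 = 8.18246196
For no arbitrage the full-cycle product must be 1, so the missing rate is 1 / 8.18246196 ≈ 0.1222126.

0.12221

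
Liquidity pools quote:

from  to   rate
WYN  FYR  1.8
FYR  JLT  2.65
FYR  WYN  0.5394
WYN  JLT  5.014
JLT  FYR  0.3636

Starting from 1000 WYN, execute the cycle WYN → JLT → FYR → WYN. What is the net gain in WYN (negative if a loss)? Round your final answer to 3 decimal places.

1000 WYN × 5.014 = 5014 JLT
5014 JLT × 0.3636 = 1823.0904 FYR
1823.0904 FYR × 0.5394 = 983.37496176 WYN
Net change: 983.37496176 − 1000 = -16.62503824 WYN

-16.625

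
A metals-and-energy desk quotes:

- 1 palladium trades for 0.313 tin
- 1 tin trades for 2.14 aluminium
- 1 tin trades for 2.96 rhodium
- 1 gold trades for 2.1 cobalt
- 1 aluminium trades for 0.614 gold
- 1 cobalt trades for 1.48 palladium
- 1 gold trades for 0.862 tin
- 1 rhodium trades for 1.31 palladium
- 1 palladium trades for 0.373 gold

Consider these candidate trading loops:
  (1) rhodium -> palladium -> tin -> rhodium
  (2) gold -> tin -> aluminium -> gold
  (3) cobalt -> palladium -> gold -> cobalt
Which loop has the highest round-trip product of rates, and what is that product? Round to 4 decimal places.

(1) 1.31 × 0.313 × 2.96 = 1.21369
(2) 0.862 × 2.14 × 0.614 = 1.13263
(3) 1.48 × 0.373 × 2.1 = 1.15928
Highest is cycle (1) at 1.2137 (>1, arbitrage).

1.2137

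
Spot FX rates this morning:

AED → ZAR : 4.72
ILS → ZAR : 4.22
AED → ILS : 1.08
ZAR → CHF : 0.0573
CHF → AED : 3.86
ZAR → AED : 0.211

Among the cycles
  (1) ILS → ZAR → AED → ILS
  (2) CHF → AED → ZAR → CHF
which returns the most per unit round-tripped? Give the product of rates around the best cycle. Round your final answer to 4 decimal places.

(1) 4.22 × 0.211 × 1.08 = 0.96165
(2) 3.86 × 4.72 × 0.0573 = 1.04396
Highest is cycle (2) at 1.0440 (>1, arbitrage).

1.0440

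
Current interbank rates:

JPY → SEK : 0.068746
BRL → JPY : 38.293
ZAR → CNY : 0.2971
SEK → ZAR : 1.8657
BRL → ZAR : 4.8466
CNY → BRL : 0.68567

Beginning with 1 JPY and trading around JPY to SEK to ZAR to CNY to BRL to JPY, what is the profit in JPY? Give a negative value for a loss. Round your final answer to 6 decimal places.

0.000522

1 JPY × 0.068746 = 0.068746 SEK
0.068746 SEK × 1.8657 = 0.1282594122 ZAR
0.1282594122 ZAR × 0.2971 = 0.03810587136462 CNY
0.03810587136462 CNY × 0.68567 = 0.0261280528185789954 BRL
0.0261280528185789954 BRL × 38.293 = 1.0005215265818454708522 JPY
Net change: 1.0005215265818454708522 − 1 = 0.0005215265818454708522 JPY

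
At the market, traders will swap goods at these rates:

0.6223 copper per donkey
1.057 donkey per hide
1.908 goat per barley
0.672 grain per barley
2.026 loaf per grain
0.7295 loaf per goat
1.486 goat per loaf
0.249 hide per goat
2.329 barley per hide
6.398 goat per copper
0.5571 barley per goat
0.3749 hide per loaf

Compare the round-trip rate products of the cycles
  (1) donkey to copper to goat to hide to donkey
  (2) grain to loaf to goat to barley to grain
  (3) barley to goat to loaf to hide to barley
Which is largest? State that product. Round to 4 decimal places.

1.2153

(1) 0.6223 × 6.398 × 0.249 × 1.057 = 1.04790
(2) 2.026 × 1.486 × 0.5571 × 0.672 = 1.12710
(3) 1.908 × 0.7295 × 0.3749 × 2.329 = 1.21531
Highest is cycle (3) at 1.2153 (>1, arbitrage).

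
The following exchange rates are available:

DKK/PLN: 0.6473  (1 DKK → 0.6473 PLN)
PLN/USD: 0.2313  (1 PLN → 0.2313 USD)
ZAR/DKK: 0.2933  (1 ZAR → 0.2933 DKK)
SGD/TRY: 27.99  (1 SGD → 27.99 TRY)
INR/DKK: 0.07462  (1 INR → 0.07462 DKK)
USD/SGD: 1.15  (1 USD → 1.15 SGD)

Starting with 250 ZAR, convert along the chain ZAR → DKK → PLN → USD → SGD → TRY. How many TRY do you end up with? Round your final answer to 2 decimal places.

250 ZAR × 0.2933 = 73.325 DKK
73.325 DKK × 0.6473 = 47.4632725 PLN
47.4632725 PLN × 0.2313 = 10.97825492925 USD
10.97825492925 USD × 1.15 = 12.6249931686375 SGD
12.6249931686375 SGD × 27.99 = 353.373558790163625 TRY

353.37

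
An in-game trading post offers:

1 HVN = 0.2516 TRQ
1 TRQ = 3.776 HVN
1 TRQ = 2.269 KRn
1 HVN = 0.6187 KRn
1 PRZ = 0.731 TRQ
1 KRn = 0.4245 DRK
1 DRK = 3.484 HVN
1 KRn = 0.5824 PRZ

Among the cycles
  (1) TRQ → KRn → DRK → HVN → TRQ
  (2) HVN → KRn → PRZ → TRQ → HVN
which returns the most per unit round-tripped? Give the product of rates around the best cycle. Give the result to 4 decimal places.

(1) 2.269 × 0.4245 × 3.484 × 0.2516 = 0.84431
(2) 0.6187 × 0.5824 × 0.731 × 3.776 = 0.99461
Highest is cycle (2) at 0.9946 (≤1, no arbitrage).

0.9946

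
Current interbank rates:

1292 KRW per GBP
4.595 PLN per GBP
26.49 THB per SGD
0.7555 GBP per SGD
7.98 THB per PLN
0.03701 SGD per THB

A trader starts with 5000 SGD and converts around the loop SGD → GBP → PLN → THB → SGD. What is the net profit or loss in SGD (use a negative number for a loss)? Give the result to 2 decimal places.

5000 SGD × 0.7555 = 3777.5 GBP
3777.5 GBP × 4.595 = 17357.6125 PLN
17357.6125 PLN × 7.98 = 138513.74775 THB
138513.74775 THB × 0.03701 = 5126.3938042275 SGD
Net change: 5126.3938042275 − 5000 = 126.3938042275 SGD

126.39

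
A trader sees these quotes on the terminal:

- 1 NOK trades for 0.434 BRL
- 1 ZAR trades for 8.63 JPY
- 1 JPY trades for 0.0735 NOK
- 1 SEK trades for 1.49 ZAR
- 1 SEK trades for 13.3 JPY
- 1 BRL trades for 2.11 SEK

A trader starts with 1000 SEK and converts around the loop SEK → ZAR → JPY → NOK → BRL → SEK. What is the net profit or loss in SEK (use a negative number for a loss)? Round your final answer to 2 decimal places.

-134.52

1000 SEK × 1.49 = 1490 ZAR
1490 ZAR × 8.63 = 12858.7 JPY
12858.7 JPY × 0.0735 = 945.11445 NOK
945.11445 NOK × 0.434 = 410.1796713 BRL
410.1796713 BRL × 2.11 = 865.479106443 SEK
Net change: 865.479106443 − 1000 = -134.520893557 SEK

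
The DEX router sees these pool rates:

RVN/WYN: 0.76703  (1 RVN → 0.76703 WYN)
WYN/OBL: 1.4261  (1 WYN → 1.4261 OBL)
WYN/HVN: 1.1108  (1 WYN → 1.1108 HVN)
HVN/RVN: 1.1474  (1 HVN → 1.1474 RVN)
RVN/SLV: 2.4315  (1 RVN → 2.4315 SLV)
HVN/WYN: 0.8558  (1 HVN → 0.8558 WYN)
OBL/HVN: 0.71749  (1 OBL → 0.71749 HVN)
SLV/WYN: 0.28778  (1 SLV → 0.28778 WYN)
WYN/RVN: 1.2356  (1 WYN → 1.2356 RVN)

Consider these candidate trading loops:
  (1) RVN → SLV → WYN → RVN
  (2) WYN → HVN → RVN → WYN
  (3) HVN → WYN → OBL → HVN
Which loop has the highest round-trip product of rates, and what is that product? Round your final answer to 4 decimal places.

(1) 2.4315 × 0.28778 × 1.2356 = 0.86460
(2) 1.1108 × 1.1474 × 0.76703 = 0.97760
(3) 0.8558 × 1.4261 × 0.71749 = 0.87567
Highest is cycle (2) at 0.9776 (≤1, no arbitrage).

0.9776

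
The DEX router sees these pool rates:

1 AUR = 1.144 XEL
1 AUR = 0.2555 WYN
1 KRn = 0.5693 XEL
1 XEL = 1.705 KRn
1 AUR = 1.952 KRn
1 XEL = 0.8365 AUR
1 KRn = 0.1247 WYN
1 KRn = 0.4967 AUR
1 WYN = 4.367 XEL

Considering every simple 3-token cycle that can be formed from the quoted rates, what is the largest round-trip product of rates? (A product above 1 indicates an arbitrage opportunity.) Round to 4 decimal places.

AUR→XEL→KRn→AUR: 1.144 × 1.705 × 0.4967 = 0.96882
AUR→WYN→XEL→AUR: 0.2555 × 4.367 × 0.8365 = 0.93334
AUR→KRn→XEL→AUR: 1.952 × 0.5693 × 0.8365 = 0.92958
WYN→XEL→KRn→WYN: 4.367 × 1.705 × 0.1247 = 0.92848
Maximum is AUR→XEL→KRn→AUR at 0.9688; no arbitrage — every cycle loses value.

0.9688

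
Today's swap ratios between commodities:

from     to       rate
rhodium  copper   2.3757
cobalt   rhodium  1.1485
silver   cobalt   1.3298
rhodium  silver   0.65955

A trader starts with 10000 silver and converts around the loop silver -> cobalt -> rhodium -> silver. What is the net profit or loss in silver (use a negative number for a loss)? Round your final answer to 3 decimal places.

10000 silver × 1.3298 = 13298 cobalt
13298 cobalt × 1.1485 = 15272.753 rhodium
15272.753 rhodium × 0.65955 = 10073.14424115 silver
Net change: 10073.14424115 − 10000 = 73.14424115 silver

73.144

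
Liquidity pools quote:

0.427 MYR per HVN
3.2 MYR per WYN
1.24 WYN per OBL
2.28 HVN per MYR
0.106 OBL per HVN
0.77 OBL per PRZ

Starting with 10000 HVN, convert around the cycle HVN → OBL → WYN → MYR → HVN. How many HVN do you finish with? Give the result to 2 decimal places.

9589.86

10000 HVN × 0.106 = 1060 OBL
1060 OBL × 1.24 = 1314.4 WYN
1314.4 WYN × 3.2 = 4206.08 MYR
4206.08 MYR × 2.28 = 9589.8624 HVN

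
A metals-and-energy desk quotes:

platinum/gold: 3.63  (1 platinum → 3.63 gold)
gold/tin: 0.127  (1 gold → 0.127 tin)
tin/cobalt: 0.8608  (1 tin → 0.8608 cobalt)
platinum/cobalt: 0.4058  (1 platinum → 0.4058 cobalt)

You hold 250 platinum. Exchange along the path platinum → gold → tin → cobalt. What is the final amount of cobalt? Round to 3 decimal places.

250 platinum × 3.63 = 907.5 gold
907.5 gold × 0.127 = 115.2525 tin
115.2525 tin × 0.8608 = 99.209352 cobalt

99.209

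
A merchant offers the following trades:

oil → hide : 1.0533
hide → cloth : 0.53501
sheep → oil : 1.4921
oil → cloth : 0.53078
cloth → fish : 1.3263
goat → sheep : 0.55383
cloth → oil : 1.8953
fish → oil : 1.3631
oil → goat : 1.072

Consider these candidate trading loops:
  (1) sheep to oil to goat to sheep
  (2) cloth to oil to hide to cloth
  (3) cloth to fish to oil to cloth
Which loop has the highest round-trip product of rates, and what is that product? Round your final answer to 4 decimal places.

(1) 1.4921 × 1.072 × 0.55383 = 0.88587
(2) 1.8953 × 1.0533 × 0.53501 = 1.06805
(3) 1.3263 × 1.3631 × 0.53078 = 0.95959
Highest is cycle (2) at 1.0681 (>1, arbitrage).

1.0681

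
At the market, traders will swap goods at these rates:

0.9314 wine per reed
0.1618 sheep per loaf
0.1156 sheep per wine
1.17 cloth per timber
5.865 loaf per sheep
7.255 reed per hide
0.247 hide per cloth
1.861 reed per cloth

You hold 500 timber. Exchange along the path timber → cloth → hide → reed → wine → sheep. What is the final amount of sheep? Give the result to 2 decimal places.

112.87

500 timber × 1.17 = 585 cloth
585 cloth × 0.247 = 144.495 hide
144.495 hide × 7.255 = 1048.311225 reed
1048.311225 reed × 0.9314 = 976.397074965 wine
976.397074965 wine × 0.1156 = 112.871501865954 sheep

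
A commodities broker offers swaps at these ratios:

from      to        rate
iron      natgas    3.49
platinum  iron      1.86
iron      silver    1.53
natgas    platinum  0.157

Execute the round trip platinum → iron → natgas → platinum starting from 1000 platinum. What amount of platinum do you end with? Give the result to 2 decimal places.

1019.15

1000 platinum × 1.86 = 1860 iron
1860 iron × 3.49 = 6491.4 natgas
6491.4 natgas × 0.157 = 1019.1498 platinum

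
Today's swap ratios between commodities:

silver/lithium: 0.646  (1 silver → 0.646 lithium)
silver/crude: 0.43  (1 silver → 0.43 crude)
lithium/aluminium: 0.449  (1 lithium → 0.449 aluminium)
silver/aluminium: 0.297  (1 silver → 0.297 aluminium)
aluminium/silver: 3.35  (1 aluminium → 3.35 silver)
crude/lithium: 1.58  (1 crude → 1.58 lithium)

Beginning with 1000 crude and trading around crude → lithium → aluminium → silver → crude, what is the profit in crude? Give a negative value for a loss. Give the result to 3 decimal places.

21.920

1000 crude × 1.58 = 1580 lithium
1580 lithium × 0.449 = 709.42 aluminium
709.42 aluminium × 3.35 = 2376.557 silver
2376.557 silver × 0.43 = 1021.91951 crude
Net change: 1021.91951 − 1000 = 21.91951 crude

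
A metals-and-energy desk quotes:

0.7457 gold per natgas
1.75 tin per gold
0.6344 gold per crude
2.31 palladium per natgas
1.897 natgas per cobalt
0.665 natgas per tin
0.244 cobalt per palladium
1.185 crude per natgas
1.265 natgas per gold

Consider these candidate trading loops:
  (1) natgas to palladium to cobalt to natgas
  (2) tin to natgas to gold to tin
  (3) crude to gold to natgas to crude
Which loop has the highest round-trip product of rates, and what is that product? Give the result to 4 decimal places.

1.0692

(1) 2.31 × 0.244 × 1.897 = 1.06923
(2) 0.665 × 0.7457 × 1.75 = 0.86781
(3) 0.6344 × 1.265 × 1.185 = 0.95098
Highest is cycle (1) at 1.0692 (>1, arbitrage).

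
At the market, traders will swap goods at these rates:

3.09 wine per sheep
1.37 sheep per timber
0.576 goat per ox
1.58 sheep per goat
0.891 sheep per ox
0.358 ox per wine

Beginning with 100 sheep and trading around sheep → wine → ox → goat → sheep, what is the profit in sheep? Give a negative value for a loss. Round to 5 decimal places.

0.67487

100 sheep × 3.09 = 309 wine
309 wine × 0.358 = 110.622 ox
110.622 ox × 0.576 = 63.718272 goat
63.718272 goat × 1.58 = 100.67486976 sheep
Net change: 100.67486976 − 100 = 0.67486976 sheep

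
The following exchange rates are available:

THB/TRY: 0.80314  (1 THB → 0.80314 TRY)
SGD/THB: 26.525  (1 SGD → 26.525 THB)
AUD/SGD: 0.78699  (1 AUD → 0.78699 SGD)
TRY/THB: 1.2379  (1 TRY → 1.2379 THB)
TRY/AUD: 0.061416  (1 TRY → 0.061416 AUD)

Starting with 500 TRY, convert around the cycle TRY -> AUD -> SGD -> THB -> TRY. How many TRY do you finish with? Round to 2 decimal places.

514.83

500 TRY × 0.061416 = 30.708 AUD
30.708 AUD × 0.78699 = 24.16688892 SGD
24.16688892 SGD × 26.525 = 641.026728603 THB
641.026728603 THB × 0.80314 = 514.83420681021342 TRY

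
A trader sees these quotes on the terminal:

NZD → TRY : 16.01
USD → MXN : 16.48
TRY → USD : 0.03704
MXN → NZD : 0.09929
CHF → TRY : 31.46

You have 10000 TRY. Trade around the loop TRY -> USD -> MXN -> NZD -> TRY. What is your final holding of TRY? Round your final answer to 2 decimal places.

9703.42

10000 TRY × 0.03704 = 370.4 USD
370.4 USD × 16.48 = 6104.192 MXN
6104.192 MXN × 0.09929 = 606.08522368 NZD
606.08522368 NZD × 16.01 = 9703.4244311168 TRY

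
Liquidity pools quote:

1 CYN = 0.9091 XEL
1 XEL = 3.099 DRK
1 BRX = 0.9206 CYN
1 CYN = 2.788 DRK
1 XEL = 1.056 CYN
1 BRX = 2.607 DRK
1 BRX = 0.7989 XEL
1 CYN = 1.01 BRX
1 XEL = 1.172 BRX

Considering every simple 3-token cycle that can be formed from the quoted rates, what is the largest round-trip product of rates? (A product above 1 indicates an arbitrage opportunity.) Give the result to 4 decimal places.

BRX→CYN→XEL→BRX: 0.9206 × 0.9091 × 1.172 = 0.98087
BRX→XEL→CYN→BRX: 0.7989 × 1.056 × 1.01 = 0.85207
Maximum is BRX→CYN→XEL→BRX at 0.9809; no arbitrage — every cycle loses value.

0.9809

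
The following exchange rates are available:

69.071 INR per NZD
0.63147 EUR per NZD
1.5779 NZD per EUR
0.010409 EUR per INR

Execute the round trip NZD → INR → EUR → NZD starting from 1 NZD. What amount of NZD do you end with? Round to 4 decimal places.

1.1344

1 NZD × 69.071 = 69.071 INR
69.071 INR × 0.010409 = 0.718960039 EUR
0.718960039 EUR × 1.5779 = 1.1344470455381 NZD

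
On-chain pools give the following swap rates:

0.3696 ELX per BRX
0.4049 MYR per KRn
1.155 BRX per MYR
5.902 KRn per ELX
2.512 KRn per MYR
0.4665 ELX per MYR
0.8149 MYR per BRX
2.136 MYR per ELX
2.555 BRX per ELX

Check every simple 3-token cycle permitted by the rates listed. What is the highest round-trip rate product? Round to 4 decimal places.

MYR→ELX→KRn→MYR: 0.4665 × 5.902 × 0.4049 = 1.11480
MYR→ELX→BRX→MYR: 0.4665 × 2.555 × 0.8149 = 0.97129
MYR→BRX→ELX→MYR: 1.155 × 0.3696 × 2.136 = 0.91183
Maximum is MYR→ELX→KRn→MYR at 1.1148; arbitrage exists.

1.1148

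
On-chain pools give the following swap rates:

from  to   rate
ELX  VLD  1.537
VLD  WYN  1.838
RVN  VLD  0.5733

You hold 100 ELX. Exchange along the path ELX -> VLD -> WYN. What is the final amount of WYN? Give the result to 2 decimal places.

100 ELX × 1.537 = 153.7 VLD
153.7 VLD × 1.838 = 282.5006 WYN

282.50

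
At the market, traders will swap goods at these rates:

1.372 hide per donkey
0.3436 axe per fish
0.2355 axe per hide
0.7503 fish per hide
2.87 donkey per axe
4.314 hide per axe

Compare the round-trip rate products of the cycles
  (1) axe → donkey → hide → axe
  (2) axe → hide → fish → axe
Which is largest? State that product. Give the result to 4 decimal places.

1.1122

(1) 2.87 × 1.372 × 0.2355 = 0.92731
(2) 4.314 × 0.7503 × 0.3436 = 1.11216
Highest is cycle (2) at 1.1122 (>1, arbitrage).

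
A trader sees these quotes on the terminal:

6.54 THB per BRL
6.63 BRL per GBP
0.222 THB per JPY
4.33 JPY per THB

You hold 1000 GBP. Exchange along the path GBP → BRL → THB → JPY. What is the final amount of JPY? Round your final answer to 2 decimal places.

1000 GBP × 6.63 = 6630 BRL
6630 BRL × 6.54 = 43360.2 THB
43360.2 THB × 4.33 = 187749.666 JPY

187749.67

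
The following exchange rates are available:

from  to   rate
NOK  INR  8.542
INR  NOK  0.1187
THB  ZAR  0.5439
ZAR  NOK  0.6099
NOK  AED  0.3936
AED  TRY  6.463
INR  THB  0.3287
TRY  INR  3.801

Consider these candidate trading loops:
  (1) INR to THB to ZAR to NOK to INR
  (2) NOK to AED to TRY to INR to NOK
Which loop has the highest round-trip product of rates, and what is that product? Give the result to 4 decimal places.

1.1477

(1) 0.3287 × 0.5439 × 0.6099 × 8.542 = 0.93140
(2) 0.3936 × 6.463 × 3.801 × 0.1187 = 1.14772
Highest is cycle (2) at 1.1477 (>1, arbitrage).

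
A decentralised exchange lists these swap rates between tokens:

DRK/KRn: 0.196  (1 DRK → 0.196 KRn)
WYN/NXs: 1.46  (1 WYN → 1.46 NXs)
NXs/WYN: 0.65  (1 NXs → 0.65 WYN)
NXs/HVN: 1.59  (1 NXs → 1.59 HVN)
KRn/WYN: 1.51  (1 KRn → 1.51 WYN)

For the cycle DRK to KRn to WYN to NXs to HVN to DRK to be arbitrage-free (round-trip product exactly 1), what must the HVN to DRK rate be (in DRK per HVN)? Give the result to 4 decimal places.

Known legs of the cycle: 0.196 × 1.51 × 1.46 × 1.59 = 0.687041544
For no arbitrage the full-cycle product must be 1, so the missing rate is 1 / 0.687041544 ≈ 1.455516.

1.4555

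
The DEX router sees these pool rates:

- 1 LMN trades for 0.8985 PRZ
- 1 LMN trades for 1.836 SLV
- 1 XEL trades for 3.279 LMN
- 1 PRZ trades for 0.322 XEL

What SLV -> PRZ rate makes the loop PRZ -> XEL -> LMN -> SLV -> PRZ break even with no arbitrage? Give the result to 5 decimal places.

Known legs of the cycle: 0.322 × 3.279 × 1.836 = 1.938518568
For no arbitrage the full-cycle product must be 1, so the missing rate is 1 / 1.938518568 ≈ 0.5158578.

0.51586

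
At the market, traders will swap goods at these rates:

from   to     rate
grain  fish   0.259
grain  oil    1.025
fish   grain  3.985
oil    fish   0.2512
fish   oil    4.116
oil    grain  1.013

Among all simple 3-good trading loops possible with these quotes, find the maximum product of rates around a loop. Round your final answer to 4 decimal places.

grain→fish→oil→grain: 0.259 × 4.116 × 1.013 = 1.07990
grain→oil→fish→grain: 1.025 × 0.2512 × 3.985 = 1.02606
Maximum is grain→fish→oil→grain at 1.0799; arbitrage exists.

1.0799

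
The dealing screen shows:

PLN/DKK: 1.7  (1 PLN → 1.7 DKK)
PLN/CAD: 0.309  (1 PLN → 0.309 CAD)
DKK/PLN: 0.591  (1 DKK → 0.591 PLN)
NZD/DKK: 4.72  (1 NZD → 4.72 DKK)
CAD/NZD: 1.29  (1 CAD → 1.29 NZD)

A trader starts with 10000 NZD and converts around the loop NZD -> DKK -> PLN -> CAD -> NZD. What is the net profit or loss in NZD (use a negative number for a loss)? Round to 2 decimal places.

1119.31

10000 NZD × 4.72 = 47200 DKK
47200 DKK × 0.591 = 27895.2 PLN
27895.2 PLN × 0.309 = 8619.6168 CAD
8619.6168 CAD × 1.29 = 11119.305672 NZD
Net change: 11119.305672 − 10000 = 1119.305672 NZD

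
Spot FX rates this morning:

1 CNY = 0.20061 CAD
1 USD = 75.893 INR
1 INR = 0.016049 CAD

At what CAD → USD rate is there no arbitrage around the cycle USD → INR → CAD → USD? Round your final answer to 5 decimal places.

0.82101

Known legs of the cycle: 75.893 × 0.016049 = 1.218006757
For no arbitrage the full-cycle product must be 1, so the missing rate is 1 / 1.218006757 ≈ 0.8210135.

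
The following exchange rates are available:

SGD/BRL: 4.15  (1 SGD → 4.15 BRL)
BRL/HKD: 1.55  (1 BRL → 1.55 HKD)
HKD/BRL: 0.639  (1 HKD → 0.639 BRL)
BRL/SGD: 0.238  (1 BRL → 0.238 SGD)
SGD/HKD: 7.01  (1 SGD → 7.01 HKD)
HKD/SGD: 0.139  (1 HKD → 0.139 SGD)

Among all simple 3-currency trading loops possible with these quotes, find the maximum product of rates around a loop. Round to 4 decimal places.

HKD→BRL→SGD→HKD: 0.639 × 0.238 × 7.01 = 1.06609
HKD→SGD→BRL→HKD: 0.139 × 4.15 × 1.55 = 0.89412
Maximum is HKD→BRL→SGD→HKD at 1.0661; arbitrage exists.

1.0661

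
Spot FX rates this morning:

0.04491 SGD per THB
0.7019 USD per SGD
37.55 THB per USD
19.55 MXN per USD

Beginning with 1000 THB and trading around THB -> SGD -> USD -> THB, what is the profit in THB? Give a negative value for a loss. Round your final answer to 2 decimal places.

183.66

1000 THB × 0.04491 = 44.91 SGD
44.91 SGD × 0.7019 = 31.522329 USD
31.522329 USD × 37.55 = 1183.66345395 THB
Net change: 1183.66345395 − 1000 = 183.66345395 THB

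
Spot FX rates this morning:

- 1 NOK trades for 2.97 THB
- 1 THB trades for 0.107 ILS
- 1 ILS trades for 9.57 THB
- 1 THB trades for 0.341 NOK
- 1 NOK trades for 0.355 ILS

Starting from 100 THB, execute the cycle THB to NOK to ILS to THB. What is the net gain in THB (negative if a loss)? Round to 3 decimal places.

15.850

100 THB × 0.341 = 34.1 NOK
34.1 NOK × 0.355 = 12.1055 ILS
12.1055 ILS × 9.57 = 115.849635 THB
Net change: 115.849635 − 100 = 15.849635 THB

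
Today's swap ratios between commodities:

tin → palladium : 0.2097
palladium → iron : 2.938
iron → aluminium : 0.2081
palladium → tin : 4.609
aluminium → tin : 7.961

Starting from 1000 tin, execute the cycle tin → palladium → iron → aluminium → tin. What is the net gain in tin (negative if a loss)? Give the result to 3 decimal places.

1000 tin × 0.2097 = 209.7 palladium
209.7 palladium × 2.938 = 616.0986 iron
616.0986 iron × 0.2081 = 128.21011866 aluminium
128.21011866 aluminium × 7.961 = 1020.68075465226 tin
Net change: 1020.68075465226 − 1000 = 20.68075465226 tin

20.681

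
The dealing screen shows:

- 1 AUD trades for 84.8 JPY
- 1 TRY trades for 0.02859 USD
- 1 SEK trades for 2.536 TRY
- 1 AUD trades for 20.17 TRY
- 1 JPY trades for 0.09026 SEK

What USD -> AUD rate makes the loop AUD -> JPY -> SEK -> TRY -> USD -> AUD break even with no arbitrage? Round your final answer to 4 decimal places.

Known legs of the cycle: 84.8 × 0.09026 × 2.536 × 0.02859 = 0.55495093316352
For no arbitrage the full-cycle product must be 1, so the missing rate is 1 / 0.55495093316352 ≈ 1.801961.

1.8020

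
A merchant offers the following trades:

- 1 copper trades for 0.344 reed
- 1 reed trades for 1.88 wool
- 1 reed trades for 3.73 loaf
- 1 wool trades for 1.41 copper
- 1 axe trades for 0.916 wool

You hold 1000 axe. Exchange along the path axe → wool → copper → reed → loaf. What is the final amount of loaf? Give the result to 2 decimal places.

1657.23

1000 axe × 0.916 = 916 wool
916 wool × 1.41 = 1291.56 copper
1291.56 copper × 0.344 = 444.29664 reed
444.29664 reed × 3.73 = 1657.2264672 loaf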